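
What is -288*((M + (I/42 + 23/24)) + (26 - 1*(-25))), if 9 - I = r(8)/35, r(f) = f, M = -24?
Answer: -1987476/245 ≈ -8112.1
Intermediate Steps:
I = 307/35 (I = 9 - 8/35 = 307/35 ≈ 8.7714)
-288*((M + (I/42 + 23/24)) + (26 - 1*(-25))) = -288*((-24 + ((307/35)/42 + 23/24)) + (26 - 1*(-25))) = -288*((-24 + ((307/35)*(1/42) + 23*(1/24))) + (26 + 25)) = -288*((-24 + (307/1470 + 23/24)) + 51) = -288*((-24 + 6863/5880) + 51) = -288*(-134257/5880 + 51) = -288*165623/5880 = -1987476/245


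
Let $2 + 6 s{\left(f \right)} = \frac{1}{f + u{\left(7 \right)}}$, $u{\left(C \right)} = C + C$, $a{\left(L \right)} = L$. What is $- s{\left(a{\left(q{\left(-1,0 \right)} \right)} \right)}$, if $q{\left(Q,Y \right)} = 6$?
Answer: $\frac{13}{40} \approx 0.325$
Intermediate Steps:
$u{\left(C \right)} = 2 C$
$s{\left(f \right)} = - \frac{1}{3} + \frac{1}{6 \left(14 + f\right)}$ ($s{\left(f \right)} = - \frac{1}{3} + \frac{1}{6 \left(f + 2 \cdot 7\right)} = - \frac{1}{3} + \frac{1}{6 \left(f + 14\right)} = - \frac{1}{3} + \frac{1}{6 \left(14 + f\right)}$)
$- s{\left(a{\left(q{\left(-1,0 \right)} \right)} \right)} = - \frac{-27 - 12}{6 \left(14 + 6\right)} = - \frac{-27 - 12}{6 \cdot 20} = - \frac{-39}{6 \cdot 20} = \left(-1\right) \left(- \frac{13}{40}\right) = \frac{13}{40}$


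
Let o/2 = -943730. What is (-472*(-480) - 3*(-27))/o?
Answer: -226641/1887460 ≈ -0.12008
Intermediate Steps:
o = -1887460 (o = 2*(-943730) = -1887460)
(-472*(-480) - 3*(-27))/o = (-472*(-480) - 3*(-27))/(-1887460) = (226560 + 81)*(-1/1887460) = 226641*(-1/1887460) = -226641/1887460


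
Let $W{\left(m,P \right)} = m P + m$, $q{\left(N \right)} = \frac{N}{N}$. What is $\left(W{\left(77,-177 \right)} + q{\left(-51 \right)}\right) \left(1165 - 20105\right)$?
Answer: $256655940$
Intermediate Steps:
$q{\left(N \right)} = 1$
$W{\left(m,P \right)} = m + P m$ ($W{\left(m,P \right)} = P m + m = m + P m$)
$\left(W{\left(77,-177 \right)} + q{\left(-51 \right)}\right) \left(1165 - 20105\right) = \left(77 \left(1 - 177\right) + 1\right) \left(1165 - 20105\right) = \left(77 \left(-176\right) + 1\right) \left(-18940\right) = \left(-13552 + 1\right) \left(-18940\right) = \left(-13551\right) \left(-18940\right) = 256655940$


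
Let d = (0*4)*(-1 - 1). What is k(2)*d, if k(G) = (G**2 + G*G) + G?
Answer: 0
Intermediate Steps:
d = 0 (d = 0*(-2) = 0)
k(G) = G + 2*G**2 (k(G) = (G**2 + G**2) + G = 2*G**2 + G = G + 2*G**2)
k(2)*d = (2*(1 + 2*2))*0 = (2*(1 + 4))*0 = (2*5)*0 = 10*0 = 0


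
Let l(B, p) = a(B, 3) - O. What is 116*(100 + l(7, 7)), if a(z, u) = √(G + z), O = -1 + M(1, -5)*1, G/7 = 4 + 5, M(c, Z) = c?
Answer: 11600 + 116*√70 ≈ 12571.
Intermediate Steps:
G = 63 (G = 7*(4 + 5) = 7*9 = 63)
O = 0 (O = -1 + 1*1 = -1 + 1 = 0)
a(z, u) = √(63 + z)
l(B, p) = √(63 + B) (l(B, p) = √(63 + B) - 1*0 = √(63 + B) + 0 = √(63 + B))
116*(100 + l(7, 7)) = 116*(100 + √(63 + 7)) = 116*(100 + √70) = 11600 + 116*√70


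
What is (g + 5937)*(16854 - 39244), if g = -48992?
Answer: 964001450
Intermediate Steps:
(g + 5937)*(16854 - 39244) = (-48992 + 5937)*(16854 - 39244) = -43055*(-22390) = 964001450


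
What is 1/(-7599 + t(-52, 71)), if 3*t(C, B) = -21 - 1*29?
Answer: -3/22847 ≈ -0.00013131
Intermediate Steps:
t(C, B) = -50/3 (t(C, B) = (-21 - 1*29)/3 = (-21 - 29)/3 = (⅓)*(-50) = -50/3)
1/(-7599 + t(-52, 71)) = 1/(-7599 - 50/3) = 1/(-22847/3) = -3/22847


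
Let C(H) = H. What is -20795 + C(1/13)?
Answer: -270334/13 ≈ -20795.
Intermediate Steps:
-20795 + C(1/13) = -20795 + 1/13 = -270334/13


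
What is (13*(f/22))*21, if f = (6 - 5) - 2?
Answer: -273/22 ≈ -12.409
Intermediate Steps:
f = -1 (f = 1 - 2 = -1)
(13*(f/22))*21 = (13*(-1/22))*21 = -13/22*21 = -273/22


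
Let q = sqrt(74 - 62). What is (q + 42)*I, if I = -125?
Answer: -5250 - 250*sqrt(3) ≈ -5683.0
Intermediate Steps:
q = 2*sqrt(3) (q = sqrt(12) = 2*sqrt(3) ≈ 3.4641)
(q + 42)*I = (2*sqrt(3) + 42)*(-125) = (42 + 2*sqrt(3))*(-125) = -5250 - 250*sqrt(3)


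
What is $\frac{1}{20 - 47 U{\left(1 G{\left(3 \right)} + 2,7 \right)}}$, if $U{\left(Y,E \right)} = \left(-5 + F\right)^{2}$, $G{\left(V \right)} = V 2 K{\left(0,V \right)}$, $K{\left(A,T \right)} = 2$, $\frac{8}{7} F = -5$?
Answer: $- \frac{64}{263095} \approx -0.00024326$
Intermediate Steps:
$F = - \frac{35}{8}$ ($F = \frac{7}{8} \left(-5\right) = - \frac{35}{8} \approx -4.375$)
$G{\left(V \right)} = 4 V$ ($G{\left(V \right)} = V 2 \cdot 2 = 2 V 2 = 4 V$)
$U{\left(Y,E \right)} = \frac{5625}{64}$ ($U{\left(Y,E \right)} = \left(-5 - \frac{35}{8}\right)^{2} = \left(- \frac{75}{8}\right)^{2} = \frac{5625}{64}$)
$\frac{1}{20 - 47 U{\left(1 G{\left(3 \right)} + 2,7 \right)}} = \frac{1}{20 - \frac{264375}{64}} = \frac{1}{- \frac{263095}{64}} = - \frac{64}{263095}$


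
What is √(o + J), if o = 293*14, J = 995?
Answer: √5097 ≈ 71.393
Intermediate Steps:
o = 4102
√(o + J) = √(4102 + 995) = √5097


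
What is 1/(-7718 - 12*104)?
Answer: -1/8966 ≈ -0.00011153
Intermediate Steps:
1/(-7718 - 12*104) = 1/(-7718 - 1248) = 1/(-8966) = -1/8966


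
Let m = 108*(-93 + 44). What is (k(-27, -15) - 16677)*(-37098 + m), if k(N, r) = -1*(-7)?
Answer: 706641300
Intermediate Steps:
k(N, r) = 7
m = -5292 (m = 108*(-49) = -5292)
(k(-27, -15) - 16677)*(-37098 + m) = (7 - 16677)*(-37098 - 5292) = -16670*(-42390) = 706641300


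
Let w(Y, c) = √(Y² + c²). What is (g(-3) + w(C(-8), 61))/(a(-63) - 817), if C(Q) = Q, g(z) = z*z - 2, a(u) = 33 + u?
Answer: -1/121 - √3785/847 ≈ -0.080900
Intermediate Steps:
g(z) = -2 + z² (g(z) = z² - 2 = -2 + z²)
(g(-3) + w(C(-8), 61))/(a(-63) - 817) = ((-2 + (-3)²) + √((-8)² + 61²))/((33 - 63) - 817) = ((-2 + 9) + √(64 + 3721))/(-30 - 817) = (7 + √3785)/(-847) = (7 + √3785)*(-1/847) = -1/121 - √3785/847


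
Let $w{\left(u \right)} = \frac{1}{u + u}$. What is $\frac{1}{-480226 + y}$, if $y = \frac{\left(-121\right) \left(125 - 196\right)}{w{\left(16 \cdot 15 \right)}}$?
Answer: $\frac{1}{3643454} \approx 2.7446 \cdot 10^{-7}$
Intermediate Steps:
$w{\left(u \right)} = \frac{1}{2 u}$
$y = 4123680$ ($y = \frac{\left(-121\right) \left(125 - 196\right)}{\frac{1}{2} \frac{1}{16 \cdot 15}} = \frac{\left(-121\right) \left(-71\right)}{\frac{1}{2} \cdot \frac{1}{240}} = \frac{8591}{\frac{1}{2} \cdot \frac{1}{240}} = 8591 \frac{1}{\frac{1}{480}} = 8591 \cdot 480 = 4123680$)
$\frac{1}{-480226 + y} = \frac{1}{-480226 + 4123680} = \frac{1}{3643454}$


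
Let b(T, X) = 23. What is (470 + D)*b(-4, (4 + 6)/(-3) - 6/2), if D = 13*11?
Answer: 14099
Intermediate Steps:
D = 143
(470 + D)*b(-4, (4 + 6)/(-3) - 6/2) = (470 + 143)*23 = 613*23 = 14099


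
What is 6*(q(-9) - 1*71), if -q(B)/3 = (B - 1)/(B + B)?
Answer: -436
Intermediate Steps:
q(B) = -3*(-1 + B)/(2*B) (q(B) = -3*(B - 1)/(B + B) = -3*(-1 + B)/(2*B))
6*(q(-9) - 1*71) = 6*((3/2)*(1 - 1*(-9))/(-9) - 1*71) = 6*((3/2)*(-1/9)*(1 + 9) - 71) = 6*((3/2)*(-1/9)*10 - 71) = 6*(-5/3 - 71) = 6*(-218/3) = -436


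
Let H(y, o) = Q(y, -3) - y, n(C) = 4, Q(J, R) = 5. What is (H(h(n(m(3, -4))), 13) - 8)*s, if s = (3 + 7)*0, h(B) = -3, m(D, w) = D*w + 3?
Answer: 0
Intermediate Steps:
m(D, w) = 3 + D*w
H(y, o) = 5 - y
s = 0 (s = 10*0 = 0)
(H(h(n(m(3, -4))), 13) - 8)*s = ((5 - 1*(-3)) - 8)*0 = ((5 + 3) - 8)*0 = (8 - 8)*0 = 0*0 = 0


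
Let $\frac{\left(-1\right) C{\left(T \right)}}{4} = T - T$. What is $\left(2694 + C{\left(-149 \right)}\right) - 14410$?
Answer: $-11716$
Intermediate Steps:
$C{\left(T \right)} = 0$ ($C{\left(T \right)} = - 4 \left(T - T\right) = \left(-4\right) 0 = 0$)
$\left(2694 + C{\left(-149 \right)}\right) - 14410 = \left(2694 + 0\right) - 14410 = 2694 - 14410 = -11716$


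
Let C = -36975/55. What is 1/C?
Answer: -11/7395 ≈ -0.0014875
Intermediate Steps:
C = -7395/11 (C = -36975/55 = -493*15/11 = -7395/11 ≈ -672.27)
1/C = 1/(-7395/11) = -11/7395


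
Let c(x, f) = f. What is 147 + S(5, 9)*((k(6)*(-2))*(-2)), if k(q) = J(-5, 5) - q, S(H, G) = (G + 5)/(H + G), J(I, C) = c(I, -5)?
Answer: 103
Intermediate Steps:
J(I, C) = -5
S(H, G) = (5 + G)/(G + H)
k(q) = -5 - q
147 + S(5, 9)*((k(6)*(-2))*(-2)) = 147 + ((5 + 9)/(9 + 5))*(((-5 - 1*6)*(-2))*(-2)) = 147 + (14/14)*(((-5 - 6)*(-2))*(-2)) = 147 + ((1/14)*14)*(-11*(-2)*(-2)) = 147 + 1*(22*(-2)) = 147 + 1*(-44) = 147 - 44 = 103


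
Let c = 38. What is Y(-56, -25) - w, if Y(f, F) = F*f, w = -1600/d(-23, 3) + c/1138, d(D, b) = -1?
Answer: -113819/569 ≈ -200.03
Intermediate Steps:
w = 910419/569 (w = -1600/(-1) + 38/1138 = -1600*(-1) + 38*(1/1138) = 1600 + 19/569 = 910419/569 ≈ 1600.0)
Y(-56, -25) - w = -25*(-56) - 1*910419/569 = 1400 - 910419/569 = -113819/569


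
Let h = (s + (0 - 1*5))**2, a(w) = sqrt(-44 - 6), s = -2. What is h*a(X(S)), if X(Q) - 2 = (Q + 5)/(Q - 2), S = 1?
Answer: 245*I*sqrt(2) ≈ 346.48*I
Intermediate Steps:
X(Q) = 2 + (5 + Q)/(-2 + Q) (X(Q) = 2 + (Q + 5)/(Q - 2) = 2 + (5 + Q)/(-2 + Q))
a(w) = 5*I*sqrt(2) (a(w) = sqrt(-50) = 5*I*sqrt(2))
h = 49 (h = (-2 + (0 - 1*5))**2 = (-2 + (0 - 5))**2 = (-2 - 5)**2 = (-7)**2 = 49)
h*a(X(S)) = 49*(5*I*sqrt(2)) = 245*I*sqrt(2)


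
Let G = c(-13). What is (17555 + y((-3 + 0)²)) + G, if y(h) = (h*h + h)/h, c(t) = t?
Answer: 17552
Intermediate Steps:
G = -13
y(h) = (h + h²)/h (y(h) = (h² + h)/h = (h + h²)/h)
(17555 + y((-3 + 0)²)) + G = (17555 + (1 + (-3 + 0)²)) - 13 = (17555 + (1 + (-3)²)) - 13 = (17555 + (1 + 9)) - 13 = (17555 + 10) - 13 = 17565 - 13 = 17552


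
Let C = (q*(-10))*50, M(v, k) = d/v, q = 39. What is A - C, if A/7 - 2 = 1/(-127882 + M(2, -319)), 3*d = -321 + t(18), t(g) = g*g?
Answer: 4990959168/255763 ≈ 19514.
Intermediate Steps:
t(g) = g**2
d = 1 (d = (-321 + 18**2)/3 = (-321 + 324)/3 = (1/3)*3 = 1)
M(v, k) = 1/v
C = -19500 (C = (39*(-10))*50 = -390*50 = -19500)
A = 3580668/255763 (A = 14 + 7/(-127882 + 1/2) = 14 + 7/(-255763/2) = 14 + 7*(-2/255763) = 14 - 14/255763 = 3580668/255763 ≈ 14.000)
A - C = 3580668/255763 - 1*(-19500) = 3580668/255763 + 19500 = 4990959168/255763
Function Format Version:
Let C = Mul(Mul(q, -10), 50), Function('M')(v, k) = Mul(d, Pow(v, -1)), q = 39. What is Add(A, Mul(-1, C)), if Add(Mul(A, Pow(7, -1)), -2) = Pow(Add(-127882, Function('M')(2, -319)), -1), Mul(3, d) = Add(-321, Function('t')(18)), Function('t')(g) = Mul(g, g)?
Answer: Rational(4990959168, 255763) ≈ 19514.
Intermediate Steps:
Function('t')(g) = Pow(g, 2)
d = 1 (d = Mul(Rational(1, 3), Add(-321, Pow(18, 2))) = Mul(Rational(1, 3), Add(-321, 324)) = Mul(Rational(1, 3), 3) = 1)
Function('M')(v, k) = Pow(v, -1) (Function('M')(v, k) = Mul(1, Pow(v, -1)) = Pow(v, -1))
C = -19500 (C = Mul(Mul(39, -10), 50) = Mul(-390, 50) = -19500)
A = Rational(3580668, 255763) (A = Add(14, Mul(7, Pow(Add(-127882, Pow(2, -1)), -1))) = Add(14, Mul(7, Pow(Add(-127882, Rational(1, 2)), -1))) = Add(14, Mul(7, Pow(Rational(-255763, 2), -1))) = Add(14, Mul(7, Rational(-2, 255763))) = Add(14, Rational(-14, 255763)) = Rational(3580668, 255763) ≈ 14.000)
Add(A, Mul(-1, C)) = Add(Rational(3580668, 255763), Mul(-1, -19500)) = Add(Rational(3580668, 255763), 19500) = Rational(4990959168, 255763)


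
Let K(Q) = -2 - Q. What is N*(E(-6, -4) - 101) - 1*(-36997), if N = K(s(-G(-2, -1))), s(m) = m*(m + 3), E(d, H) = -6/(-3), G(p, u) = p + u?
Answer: 38977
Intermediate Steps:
E(d, H) = 2 (E(d, H) = -6*(-⅓) = 2)
s(m) = m*(3 + m)
N = -20 (N = -2 - (-(-2 - 1))*(3 - (-2 - 1)) = -2 - (-1*(-3))*(3 - 1*(-3)) = -2 - 3*(3 + 3) = -2 - 3*6 = -2 - 1*18 = -2 - 18 = -20)
N*(E(-6, -4) - 101) - 1*(-36997) = -20*(2 - 101) - 1*(-36997) = -20*(-99) + 36997 = 1980 + 36997 = 38977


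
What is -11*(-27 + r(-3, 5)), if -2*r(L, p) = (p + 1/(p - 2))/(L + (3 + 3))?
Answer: 2761/9 ≈ 306.78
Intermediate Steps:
r(L, p) = -(p + 1/(-2 + p))/(2*(6 + L)) (r(L, p) = -(p + 1/(p - 2))/(2*(L + (3 + 3))) = -(p + 1/(-2 + p))/(2*(L + 6)) = -(p + 1/(-2 + p))/(2*(6 + L)))
-11*(-27 + r(-3, 5)) = -11*(-27 + (-1 - 1*5² + 2*5)/(2*(-12 - 2*(-3) + 6*5 - 3*5))) = -11*(-27 + (-1 - 1*25 + 10)/(2*(-12 + 6 + 30 - 15))) = -11*(-27 + (½)*(-1 - 25 + 10)/9) = -11*(-27 + (½)*(⅑)*(-16)) = -11*(-27 - 8/9) = -11*(-251/9) = 2761/9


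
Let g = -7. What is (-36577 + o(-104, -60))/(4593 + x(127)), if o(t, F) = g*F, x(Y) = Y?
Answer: -36157/4720 ≈ -7.6604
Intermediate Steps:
o(t, F) = -7*F
(-36577 + o(-104, -60))/(4593 + x(127)) = (-36577 - 7*(-60))/(4593 + 127) = (-36577 + 420)/4720 = -36157*1/4720 = -36157/4720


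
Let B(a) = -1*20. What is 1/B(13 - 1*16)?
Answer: -1/20 ≈ -0.050000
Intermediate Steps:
B(a) = -20
1/B(13 - 1*16) = 1/(-20) = -1/20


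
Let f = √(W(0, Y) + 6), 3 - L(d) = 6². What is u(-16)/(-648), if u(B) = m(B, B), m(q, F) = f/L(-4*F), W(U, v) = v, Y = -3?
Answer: √3/21384 ≈ 8.0997e-5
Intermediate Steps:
L(d) = -33 (L(d) = 3 - 1*6² = 3 - 1*36 = 3 - 36 = -33)
f = √3 (f = √(-3 + 6) = √3 ≈ 1.7320)
m(q, F) = -√3/33 (m(q, F) = √3/(-33) = √3*(-1/33) = -√3/33)
u(B) = -√3/33
u(-16)/(-648) = -√3/33/(-648) = -√3/33*(-1/648) = √3/21384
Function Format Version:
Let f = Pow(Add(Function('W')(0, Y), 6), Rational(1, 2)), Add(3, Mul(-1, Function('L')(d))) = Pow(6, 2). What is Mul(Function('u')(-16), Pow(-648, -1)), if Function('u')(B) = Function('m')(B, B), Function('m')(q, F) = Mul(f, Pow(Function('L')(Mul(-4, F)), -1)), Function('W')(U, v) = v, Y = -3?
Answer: Mul(Rational(1, 21384), Pow(3, Rational(1, 2))) ≈ 8.0997e-5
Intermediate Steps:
Function('L')(d) = -33 (Function('L')(d) = Add(3, Mul(-1, Pow(6, 2))) = Add(3, Mul(-1, 36)) = Add(3, -36) = -33)
f = Pow(3, Rational(1, 2)) (f = Pow(Add(-3, 6), Rational(1, 2)) = Pow(3, Rational(1, 2)) ≈ 1.7320)
Function('m')(q, F) = Mul(Rational(-1, 33), Pow(3, Rational(1, 2))) (Function('m')(q, F) = Mul(Pow(3, Rational(1, 2)), Pow(-33, -1)) = Mul(Pow(3, Rational(1, 2)), Rational(-1, 33)) = Mul(Rational(-1, 33), Pow(3, Rational(1, 2))))
Function('u')(B) = Mul(Rational(-1, 33), Pow(3, Rational(1, 2)))
Mul(Function('u')(-16), Pow(-648, -1)) = Mul(Mul(Rational(-1, 33), Pow(3, Rational(1, 2))), Pow(-648, -1)) = Mul(Mul(Rational(-1, 33), Pow(3, Rational(1, 2))), Rational(-1, 648)) = Mul(Rational(1, 21384), Pow(3, Rational(1, 2)))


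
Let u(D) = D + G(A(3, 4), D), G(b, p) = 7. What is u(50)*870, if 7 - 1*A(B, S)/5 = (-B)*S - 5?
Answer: 49590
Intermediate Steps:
A(B, S) = 60 + 5*B*S (A(B, S) = 35 - 5*((-B)*S - 5) = 35 - 5*(-B*S - 5) = 35 - 5*(-5 - B*S) = 35 + (25 + 5*B*S) = 60 + 5*B*S)
u(D) = 7 + D (u(D) = D + 7 = 7 + D)
u(50)*870 = (7 + 50)*870 = 57*870 = 49590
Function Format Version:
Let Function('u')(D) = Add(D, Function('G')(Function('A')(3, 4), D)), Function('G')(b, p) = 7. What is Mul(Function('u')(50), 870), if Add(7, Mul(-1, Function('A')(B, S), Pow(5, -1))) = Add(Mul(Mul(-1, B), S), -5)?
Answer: 49590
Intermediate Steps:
Function('A')(B, S) = Add(60, Mul(5, B, S)) (Function('A')(B, S) = Add(35, Mul(-5, Add(Mul(Mul(-1, B), S), -5))) = Add(35, Mul(-5, Add(Mul(-1, B, S), -5))) = Add(35, Mul(-5, Add(-5, Mul(-1, B, S)))) = Add(35, Add(25, Mul(5, B, S))) = Add(60, Mul(5, B, S)))
Function('u')(D) = Add(7, D) (Function('u')(D) = Add(D, 7) = Add(7, D))
Mul(Function('u')(50), 870) = Mul(Add(7, 50), 870) = Mul(57, 870) = 49590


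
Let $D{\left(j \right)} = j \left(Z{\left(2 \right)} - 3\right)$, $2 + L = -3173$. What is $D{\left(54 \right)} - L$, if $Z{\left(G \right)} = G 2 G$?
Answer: $3445$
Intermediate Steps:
$L = -3175$ ($L = -2 - 3173 = -3175$)
$Z{\left(G \right)} = 2 G^{2}$ ($Z{\left(G \right)} = 2 G G = 2 G^{2}$)
$D{\left(j \right)} = 5 j$ ($D{\left(j \right)} = j \left(2 \cdot 2^{2} - 3\right) = j \left(2 \cdot 4 - 3\right) = j \left(8 - 3\right) = j 5 = 5 j$)
$D{\left(54 \right)} - L = 5 \cdot 54 - -3175 = 270 + 3175 = 3445$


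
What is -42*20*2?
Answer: -1680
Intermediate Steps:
-42*20*2 = -840*2 = -1680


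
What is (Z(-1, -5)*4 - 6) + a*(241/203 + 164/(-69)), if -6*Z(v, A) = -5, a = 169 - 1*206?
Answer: 579179/14007 ≈ 41.349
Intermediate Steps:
a = -37 (a = 169 - 206 = -37)
Z(v, A) = ⅚ (Z(v, A) = -⅙*(-5) = ⅚)
(Z(-1, -5)*4 - 6) + a*(241/203 + 164/(-69)) = ((⅚)*4 - 6) - 37*(241/203 + 164/(-69)) = (10/3 - 6) - 37*(241*(1/203) + 164*(-1/69)) = -8/3 - 37*(241/203 - 164/69) = -8/3 - 37*(-16663/14007) = -8/3 + 616531/14007 = 579179/14007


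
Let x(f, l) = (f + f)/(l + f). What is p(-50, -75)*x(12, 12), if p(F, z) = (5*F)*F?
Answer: 12500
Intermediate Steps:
x(f, l) = 2*f/(f + l) (x(f, l) = (2*f)/(f + l) = 2*f/(f + l))
p(F, z) = 5*F²
p(-50, -75)*x(12, 12) = (5*(-50)²)*(2*12/(12 + 12)) = (5*2500)*(2*12/24) = 12500*(2*12*(1/24)) = 12500*1 = 12500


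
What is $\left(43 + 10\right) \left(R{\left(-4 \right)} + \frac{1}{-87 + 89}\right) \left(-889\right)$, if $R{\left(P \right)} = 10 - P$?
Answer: $- \frac{1366393}{2} \approx -6.832 \cdot 10^{5}$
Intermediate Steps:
$\left(43 + 10\right) \left(R{\left(-4 \right)} + \frac{1}{-87 + 89}\right) \left(-889\right) = \left(43 + 10\right) \left(\left(10 - -4\right) + \frac{1}{-87 + 89}\right) \left(-889\right) = 53 \left(\left(10 + 4\right) + \frac{1}{2}\right) \left(-889\right) = 53 \left(14 + \frac{1}{2}\right) \left(-889\right) = 53 \cdot \frac{29}{2} \left(-889\right) = \frac{1537}{2} \left(-889\right) = - \frac{1366393}{2}$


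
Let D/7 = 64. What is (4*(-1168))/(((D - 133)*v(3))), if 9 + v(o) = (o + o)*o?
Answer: -4672/2835 ≈ -1.6480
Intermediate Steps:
D = 448 (D = 7*64 = 448)
v(o) = -9 + 2*o² (v(o) = -9 + (o + o)*o = -9 + (2*o)*o = -9 + 2*o²)
(4*(-1168))/(((D - 133)*v(3))) = (4*(-1168))/(((448 - 133)*(-9 + 2*3²))) = -4672*1/(315*(-9 + 2*9)) = -4672*1/(315*(-9 + 18)) = -4672/(315*9) = -4672/2835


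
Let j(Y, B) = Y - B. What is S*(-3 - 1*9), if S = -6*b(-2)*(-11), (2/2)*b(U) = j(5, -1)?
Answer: -4752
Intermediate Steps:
b(U) = 6 (b(U) = 5 - 1*(-1) = 5 + 1 = 6)
S = 396 (S = -6*6*(-11) = -36*(-11) = 396)
S*(-3 - 1*9) = 396*(-3 - 1*9) = 396*(-3 - 9) = 396*(-12) = -4752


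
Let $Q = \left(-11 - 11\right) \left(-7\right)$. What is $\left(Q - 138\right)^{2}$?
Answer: $256$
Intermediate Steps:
$Q = 154$ ($Q = \left(-22\right) \left(-7\right) = 154$)
$\left(Q - 138\right)^{2} = \left(154 - 138\right)^{2} = 16^{2} = 256$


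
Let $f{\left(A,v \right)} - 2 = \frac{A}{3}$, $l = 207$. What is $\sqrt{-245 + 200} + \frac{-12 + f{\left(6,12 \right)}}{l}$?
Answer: $- \frac{8}{207} + 3 i \sqrt{5} \approx -0.038647 + 6.7082 i$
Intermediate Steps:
$f{\left(A,v \right)} = 2 + \frac{A}{3}$
$\sqrt{-245 + 200} + \frac{-12 + f{\left(6,12 \right)}}{l} = \sqrt{-245 + 200} + \frac{-12 + \left(2 + \frac{1}{3} \cdot 6\right)}{207} = \sqrt{-45} + \frac{-12 + \left(2 + 2\right)}{207} = 3 i \sqrt{5} + \frac{-12 + 4}{207} = 3 i \sqrt{5} + \frac{1}{207} \left(-8\right) = 3 i \sqrt{5} - \frac{8}{207} = - \frac{8}{207} + 3 i \sqrt{5}$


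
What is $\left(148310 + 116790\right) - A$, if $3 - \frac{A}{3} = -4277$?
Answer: $252260$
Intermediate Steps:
$A = 12840$ ($A = 9 - -12831 = 9 + 12831 = 12840$)
$\left(148310 + 116790\right) - A = \left(148310 + 116790\right) - 12840 = 265100 - 12840 = 252260$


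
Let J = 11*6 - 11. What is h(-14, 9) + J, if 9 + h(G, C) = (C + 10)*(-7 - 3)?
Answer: -144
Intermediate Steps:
h(G, C) = -109 - 10*C (h(G, C) = -9 + (C + 10)*(-7 - 3) = -9 + (10 + C)*(-10) = -9 + (-100 - 10*C) = -109 - 10*C)
J = 55 (J = 66 - 11 = 55)
h(-14, 9) + J = (-109 - 10*9) + 55 = (-109 - 90) + 55 = -199 + 55 = -144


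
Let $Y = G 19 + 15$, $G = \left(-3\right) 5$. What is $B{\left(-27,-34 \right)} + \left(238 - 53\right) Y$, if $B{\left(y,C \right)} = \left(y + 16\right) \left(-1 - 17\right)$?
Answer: $-49752$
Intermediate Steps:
$G = -15$
$B{\left(y,C \right)} = -288 - 18 y$ ($B{\left(y,C \right)} = \left(16 + y\right) \left(-18\right) = -288 - 18 y$)
$Y = -270$ ($Y = \left(-15\right) 19 + 15 = -285 + 15 = -270$)
$B{\left(-27,-34 \right)} + \left(238 - 53\right) Y = \left(-288 - -486\right) + \left(238 - 53\right) \left(-270\right) = \left(-288 + 486\right) + 185 \left(-270\right) = 198 - 49950 = -49752$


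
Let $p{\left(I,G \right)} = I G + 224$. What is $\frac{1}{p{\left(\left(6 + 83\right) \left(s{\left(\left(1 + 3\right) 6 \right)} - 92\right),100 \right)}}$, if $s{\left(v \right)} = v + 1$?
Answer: $- \frac{1}{596076} \approx -1.6776 \cdot 10^{-6}$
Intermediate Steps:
$s{\left(v \right)} = 1 + v$
$p{\left(I,G \right)} = 224 + G I$ ($p{\left(I,G \right)} = G I + 224 = 224 + G I$)
$\frac{1}{p{\left(\left(6 + 83\right) \left(s{\left(\left(1 + 3\right) 6 \right)} - 92\right),100 \right)}} = \frac{1}{224 + 100 \left(6 + 83\right) \left(\left(1 + \left(1 + 3\right) 6\right) - 92\right)} = \frac{1}{224 + 100 \cdot 89 \left(\left(1 + 4 \cdot 6\right) - 92\right)} = \frac{1}{224 + 100 \cdot 89 \left(\left(1 + 24\right) - 92\right)} = \frac{1}{224 + 100 \cdot 89 \left(25 - 92\right)} = \frac{1}{224 + 100 \cdot 89 \left(-67\right)} = \frac{1}{224 + 100 \left(-5963\right)} = \frac{1}{224 - 596300} = \frac{1}{-596076} = - \frac{1}{596076}$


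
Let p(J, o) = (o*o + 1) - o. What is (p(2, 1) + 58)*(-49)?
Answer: -2891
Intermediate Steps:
p(J, o) = 1 + o² - o (p(J, o) = (o² + 1) - o = (1 + o²) - o = 1 + o² - o)
(p(2, 1) + 58)*(-49) = ((1 + 1² - 1*1) + 58)*(-49) = ((1 + 1 - 1) + 58)*(-49) = (1 + 58)*(-49) = 59*(-49) = -2891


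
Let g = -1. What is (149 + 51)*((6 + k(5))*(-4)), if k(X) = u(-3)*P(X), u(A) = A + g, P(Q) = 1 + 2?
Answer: 4800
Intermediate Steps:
P(Q) = 3
u(A) = -1 + A (u(A) = A - 1 = -1 + A)
k(X) = -12 (k(X) = (-1 - 3)*3 = -4*3 = -12)
(149 + 51)*((6 + k(5))*(-4)) = (149 + 51)*((6 - 12)*(-4)) = 200*(-6*(-4)) = 200*24 = 4800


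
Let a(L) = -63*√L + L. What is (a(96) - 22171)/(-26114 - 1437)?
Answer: 22075/27551 + 252*√6/27551 ≈ 0.82365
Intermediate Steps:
a(L) = L - 63*√L
(a(96) - 22171)/(-26114 - 1437) = ((96 - 252*√6) - 22171)/(-26114 - 1437) = ((96 - 252*√6) - 22171)/(-27551) = ((96 - 252*√6) - 22171)*(-1/27551) = (-22075 - 252*√6)*(-1/27551) = 22075/27551 + 252*√6/27551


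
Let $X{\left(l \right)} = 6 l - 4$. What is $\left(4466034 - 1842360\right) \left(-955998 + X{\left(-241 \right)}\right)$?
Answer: $-2512031423952$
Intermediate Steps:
$X{\left(l \right)} = -4 + 6 l$
$\left(4466034 - 1842360\right) \left(-955998 + X{\left(-241 \right)}\right) = \left(4466034 - 1842360\right) \left(-955998 + \left(-4 + 6 \left(-241\right)\right)\right) = 2623674 \left(-955998 - 1450\right) = 2623674 \left(-957448\right) = -2512031423952$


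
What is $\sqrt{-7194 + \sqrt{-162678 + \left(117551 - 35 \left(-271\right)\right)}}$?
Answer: $\sqrt{-7194 + i \sqrt{35642}} \approx 1.113 + 84.825 i$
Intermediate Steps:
$\sqrt{-7194 + \sqrt{-162678 + \left(117551 - 35 \left(-271\right)\right)}} = \sqrt{-7194 + \sqrt{-162678 + \left(117551 - -9485\right)}} = \sqrt{-7194 + \sqrt{-162678 + \left(117551 + 9485\right)}} = \sqrt{-7194 + \sqrt{-162678 + 127036}} = \sqrt{-7194 + \sqrt{-35642}} = \sqrt{-7194 + i \sqrt{35642}}$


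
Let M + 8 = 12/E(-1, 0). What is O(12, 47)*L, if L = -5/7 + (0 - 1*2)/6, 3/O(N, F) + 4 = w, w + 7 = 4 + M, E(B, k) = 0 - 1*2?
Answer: 22/147 ≈ 0.14966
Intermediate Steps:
E(B, k) = -2 (E(B, k) = 0 - 2 = -2)
M = -14 (M = -8 + 12/(-2) = -8 + 12*(-½) = -8 - 6 = -14)
w = -17 (w = -7 + (4 - 14) = -7 - 10 = -17)
O(N, F) = -⅐ (O(N, F) = 3/(-4 - 17) = 3/(-21) = 3*(-1/21) = -⅐)
L = -22/21 (L = -5*⅐ + (0 - 2)*(⅙) = -5/7 - 2*⅙ = -5/7 - ⅓ = -22/21 ≈ -1.0476)
O(12, 47)*L = -⅐*(-22/21) = 22/147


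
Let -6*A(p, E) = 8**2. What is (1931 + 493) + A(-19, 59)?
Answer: 7240/3 ≈ 2413.3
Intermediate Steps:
A(p, E) = -32/3 (A(p, E) = -1/6*8**2 = -1/6*64 = -32/3)
(1931 + 493) + A(-19, 59) = (1931 + 493) - 32/3 = 2424 - 32/3 = 7240/3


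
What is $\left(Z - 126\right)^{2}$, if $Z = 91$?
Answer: $1225$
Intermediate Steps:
$\left(Z - 126\right)^{2} = \left(91 - 126\right)^{2} = \left(-35\right)^{2} = 1225$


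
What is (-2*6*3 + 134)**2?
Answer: 9604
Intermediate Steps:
(-2*6*3 + 134)**2 = (-12*3 + 134)**2 = (-36 + 134)**2 = 98**2 = 9604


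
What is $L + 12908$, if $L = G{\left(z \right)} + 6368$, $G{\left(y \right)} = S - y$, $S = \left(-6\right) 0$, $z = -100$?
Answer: $19376$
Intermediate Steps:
$S = 0$
$G{\left(y \right)} = - y$ ($G{\left(y \right)} = 0 - y = - y$)
$L = 6468$ ($L = \left(-1\right) \left(-100\right) + 6368 = 100 + 6368 = 6468$)
$L + 12908 = 6468 + 12908 = 19376$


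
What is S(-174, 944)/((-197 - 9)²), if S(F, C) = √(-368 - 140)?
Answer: I*√127/21218 ≈ 0.00053113*I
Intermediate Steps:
S(F, C) = 2*I*√127 (S(F, C) = √(-508) = 2*I*√127)
S(-174, 944)/((-197 - 9)²) = (2*I*√127)/((-197 - 9)²) = (2*I*√127)/((-206)²) = (2*I*√127)/42436 = (2*I*√127)*(1/42436) = I*√127/21218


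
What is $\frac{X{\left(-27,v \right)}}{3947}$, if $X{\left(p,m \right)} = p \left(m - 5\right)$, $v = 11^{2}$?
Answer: $- \frac{3132}{3947} \approx -0.79351$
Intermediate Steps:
$v = 121$
$X{\left(p,m \right)} = p \left(-5 + m\right)$
$\frac{X{\left(-27,v \right)}}{3947} = \frac{\left(-27\right) \left(-5 + 121\right)}{3947} = \left(-27\right) 116 \cdot \frac{1}{3947} = \left(-3132\right) \frac{1}{3947} = - \frac{3132}{3947}$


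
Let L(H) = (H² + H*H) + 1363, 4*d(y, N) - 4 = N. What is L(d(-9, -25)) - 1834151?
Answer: -14661863/8 ≈ -1.8327e+6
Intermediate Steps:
d(y, N) = 1 + N/4
L(H) = 1363 + 2*H² (L(H) = (H² + H²) + 1363 = 2*H² + 1363 = 1363 + 2*H²)
L(d(-9, -25)) - 1834151 = (1363 + 2*(1 + (¼)*(-25))²) - 1834151 = (1363 + 2*(1 - 25/4)²) - 1834151 = (1363 + 2*(-21/4)²) - 1834151 = (1363 + 2*(441/16)) - 1834151 = (1363 + 441/8) - 1834151 = 11345/8 - 1834151 = -14661863/8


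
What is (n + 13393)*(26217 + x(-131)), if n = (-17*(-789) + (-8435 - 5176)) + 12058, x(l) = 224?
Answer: 667714573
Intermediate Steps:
n = 11860 (n = (13413 - 13611) + 12058 = -198 + 12058 = 11860)
(n + 13393)*(26217 + x(-131)) = (11860 + 13393)*(26217 + 224) = 25253*26441 = 667714573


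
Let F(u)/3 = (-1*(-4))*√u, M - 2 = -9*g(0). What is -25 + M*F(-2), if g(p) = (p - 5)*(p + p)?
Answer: -25 + 24*I*√2 ≈ -25.0 + 33.941*I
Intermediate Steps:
g(p) = 2*p*(-5 + p) (g(p) = (-5 + p)*(2*p) = 2*p*(-5 + p))
M = 2 (M = 2 - 18*0*(-5 + 0) = 2 - 18*0*(-5) = 2 - 9*0 = 2 + 0 = 2)
F(u) = 12*√u (F(u) = 3*((-1*(-4))*√u) = 3*(4*√u) = 12*√u)
-25 + M*F(-2) = -25 + 2*(12*√(-2)) = -25 + 2*(12*(I*√2)) = -25 + 2*(12*I*√2) = -25 + 24*I*√2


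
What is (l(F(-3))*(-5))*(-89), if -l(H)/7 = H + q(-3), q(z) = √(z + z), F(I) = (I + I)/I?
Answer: -6230 - 3115*I*√6 ≈ -6230.0 - 7630.2*I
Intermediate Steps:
F(I) = 2 (F(I) = (2*I)/I = 2)
q(z) = √2*√z (q(z) = √(2*z) = √2*√z)
l(H) = -7*H - 7*I*√6 (l(H) = -7*(H + √2*√(-3)) = -7*(H + √2*(I*√3)) = -7*(H + I*√6) = -7*H - 7*I*√6)
(l(F(-3))*(-5))*(-89) = ((-7*2 - 7*I*√6)*(-5))*(-89) = ((-14 - 7*I*√6)*(-5))*(-89) = (70 + 35*I*√6)*(-89) = -6230 - 3115*I*√6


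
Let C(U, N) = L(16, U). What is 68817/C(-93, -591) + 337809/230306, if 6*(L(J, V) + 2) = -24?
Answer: -1320578429/115153 ≈ -11468.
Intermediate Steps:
L(J, V) = -6 (L(J, V) = -2 + (⅙)*(-24) = -2 - 4 = -6)
C(U, N) = -6
68817/C(-93, -591) + 337809/230306 = 68817/(-6) + 337809/230306 = 68817*(-⅙) + 337809*(1/230306) = -22939/2 + 337809/230306 = -1320578429/115153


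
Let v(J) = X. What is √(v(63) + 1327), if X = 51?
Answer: √1378 ≈ 37.121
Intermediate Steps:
v(J) = 51
√(v(63) + 1327) = √(51 + 1327) = √1378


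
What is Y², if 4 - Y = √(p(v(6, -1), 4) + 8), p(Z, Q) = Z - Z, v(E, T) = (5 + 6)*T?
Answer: 24 - 16*√2 ≈ 1.3726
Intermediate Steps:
v(E, T) = 11*T
p(Z, Q) = 0
Y = 4 - 2*√2 (Y = 4 - √(0 + 8) = 4 - √8 = 4 - 2*√2 ≈ 1.1716)
Y² = (4 - 2*√2)²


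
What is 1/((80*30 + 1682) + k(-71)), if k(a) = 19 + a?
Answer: 1/4030 ≈ 0.00024814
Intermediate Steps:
1/((80*30 + 1682) + k(-71)) = 1/((80*30 + 1682) + (19 - 71)) = 1/((2400 + 1682) - 52) = 1/(4082 - 52) = 1/4030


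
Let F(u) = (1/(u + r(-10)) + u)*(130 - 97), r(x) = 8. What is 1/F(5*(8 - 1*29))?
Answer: -97/336138 ≈ -0.00028857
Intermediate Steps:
F(u) = 33*u + 33/(8 + u) (F(u) = (1/(u + 8) + u)*(130 - 97) = (1/(8 + u) + u)*33 = (u + 1/(8 + u))*33 = 33*u + 33/(8 + u))
1/F(5*(8 - 1*29)) = 1/(33*(1 + (5*(8 - 1*29))² + 8*(5*(8 - 1*29)))/(8 + 5*(8 - 1*29))) = 1/(33*(1 + (5*(8 - 29))² + 8*(5*(8 - 29)))/(8 + 5*(8 - 29))) = 1/(33*(1 + (5*(-21))² + 8*(5*(-21)))/(8 + 5*(-21))) = 1/(33*(1 + (-105)² + 8*(-105))/(8 - 105)) = 1/(33*(1 + 11025 - 840)/(-97)) = 1/(33*(-1/97)*10186) = 1/(-336138/97) = -97/336138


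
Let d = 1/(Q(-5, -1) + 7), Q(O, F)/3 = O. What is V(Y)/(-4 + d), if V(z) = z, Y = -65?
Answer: 520/33 ≈ 15.758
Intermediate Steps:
Q(O, F) = 3*O
d = -⅛ (d = 1/(3*(-5) + 7) = 1/(-15 + 7) = 1/(-8) = -⅛ ≈ -0.12500)
V(Y)/(-4 + d) = -65/(-4 - ⅛) = -65/(-33/8) = -65*(-8/33) = 520/33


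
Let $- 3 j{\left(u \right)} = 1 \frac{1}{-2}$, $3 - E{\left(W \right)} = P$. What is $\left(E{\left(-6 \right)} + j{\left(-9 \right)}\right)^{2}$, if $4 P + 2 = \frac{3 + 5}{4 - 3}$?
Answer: $\frac{25}{9} \approx 2.7778$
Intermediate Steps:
$P = \frac{3}{2}$ ($P = - \frac{1}{2} + \frac{\left(3 + 5\right) \frac{1}{4 - 3}}{4} = - \frac{1}{2} + \frac{8 \cdot 1^{-1}}{4} = - \frac{1}{2} + \frac{8 \cdot 1}{4} = - \frac{1}{2} + \frac{1}{4} \cdot 8 = - \frac{1}{2} + 2 = \frac{3}{2} \approx 1.5$)
$E{\left(W \right)} = \frac{3}{2}$ ($E{\left(W \right)} = 3 - \frac{3}{2} = \frac{3}{2}$)
$j{\left(u \right)} = \frac{1}{6}$ ($j{\left(u \right)} = - \frac{1 \frac{1}{-2}}{3} = - \frac{1 \left(- \frac{1}{2}\right)}{3} = \left(- \frac{1}{3}\right) \left(- \frac{1}{2}\right) = \frac{1}{6}$)
$\left(E{\left(-6 \right)} + j{\left(-9 \right)}\right)^{2} = \left(\frac{3}{2} + \frac{1}{6}\right)^{2} = \left(\frac{5}{3}\right)^{2} = \frac{25}{9}$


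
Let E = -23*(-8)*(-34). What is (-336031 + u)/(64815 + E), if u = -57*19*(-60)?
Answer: -271051/58559 ≈ -4.6287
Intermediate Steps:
E = -6256 (E = 184*(-34) = -6256)
u = 64980 (u = -1083*(-60) = 64980)
(-336031 + u)/(64815 + E) = (-336031 + 64980)/(64815 - 6256) = -271051/58559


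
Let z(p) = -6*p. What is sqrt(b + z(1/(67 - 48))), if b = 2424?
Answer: 5*sqrt(34998)/19 ≈ 49.231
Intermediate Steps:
sqrt(b + z(1/(67 - 48))) = sqrt(2424 - 6/(67 - 48)) = sqrt(2424 - 6/19) = sqrt(46050/19) = 5*sqrt(34998)/19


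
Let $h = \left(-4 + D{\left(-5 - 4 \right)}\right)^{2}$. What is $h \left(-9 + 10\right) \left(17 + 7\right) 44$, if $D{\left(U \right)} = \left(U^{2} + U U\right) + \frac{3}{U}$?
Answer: $\frac{78752608}{3} \approx 2.6251 \cdot 10^{7}$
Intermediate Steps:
$D{\left(U \right)} = 2 U^{2} + \frac{3}{U}$ ($D{\left(U \right)} = \left(U^{2} + U^{2}\right) + \frac{3}{U} = 2 U^{2} + \frac{3}{U}$)
$h = \frac{223729}{9}$ ($h = \left(-4 + \frac{3 + 2 \left(-5 - 4\right)^{3}}{-5 - 4}\right)^{2} = \left(-4 + \frac{3 + 2 \left(-9\right)^{3}}{-9}\right)^{2} = \left(-4 - \frac{3 + 2 \left(-729\right)}{9}\right)^{2} = \left(-4 - \frac{3 - 1458}{9}\right)^{2} = \left(-4 - - \frac{485}{3}\right)^{2} = \left(-4 + \frac{485}{3}\right)^{2} = \left(\frac{473}{3}\right)^{2} = \frac{223729}{9} \approx 24859.0$)
$h \left(-9 + 10\right) \left(17 + 7\right) 44 = \frac{223729 \left(-9 + 10\right) \left(17 + 7\right)}{9} \cdot 44 = \frac{223729 \cdot 1 \cdot 24}{9} \cdot 44 = \frac{223729}{9} \cdot 24 \cdot 44 = \frac{1789832}{3} \cdot 44 = \frac{78752608}{3}$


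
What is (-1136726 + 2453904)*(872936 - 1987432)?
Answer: -1467989612288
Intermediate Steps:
(-1136726 + 2453904)*(872936 - 1987432) = 1317178*(-1114496) = -1467989612288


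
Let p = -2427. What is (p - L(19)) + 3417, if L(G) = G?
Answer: 971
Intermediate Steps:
(p - L(19)) + 3417 = (-2427 - 1*19) + 3417 = (-2427 - 19) + 3417 = -2446 + 3417 = 971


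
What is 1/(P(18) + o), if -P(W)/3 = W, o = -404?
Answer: -1/458 ≈ -0.0021834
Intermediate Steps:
P(W) = -3*W
1/(P(18) + o) = 1/(-3*18 - 404) = 1/(-54 - 404) = 1/(-458) = -1/458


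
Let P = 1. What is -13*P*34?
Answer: -442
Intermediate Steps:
-13*P*34 = -13*1*34 = -13*34 = -442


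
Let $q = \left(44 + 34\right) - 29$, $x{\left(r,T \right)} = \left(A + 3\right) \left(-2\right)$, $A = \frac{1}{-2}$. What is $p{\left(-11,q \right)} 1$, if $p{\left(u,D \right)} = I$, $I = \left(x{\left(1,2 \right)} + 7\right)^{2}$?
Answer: $4$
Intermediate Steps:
$A = - \frac{1}{2} \approx -0.5$
$x{\left(r,T \right)} = -5$ ($x{\left(r,T \right)} = \left(- \frac{1}{2} + 3\right) \left(-2\right) = \frac{5}{2} \left(-2\right) = -5$)
$q = 49$ ($q = 78 - 29 = 49$)
$I = 4$ ($I = \left(-5 + 7\right)^{2} = 2^{2} = 4$)
$p{\left(u,D \right)} = 4$
$p{\left(-11,q \right)} 1 = 4 \cdot 1 = 4$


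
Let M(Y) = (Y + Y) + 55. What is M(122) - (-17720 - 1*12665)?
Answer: 30684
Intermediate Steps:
M(Y) = 55 + 2*Y (M(Y) = 2*Y + 55 = 55 + 2*Y)
M(122) - (-17720 - 1*12665) = (55 + 2*122) - (-17720 - 1*12665) = (55 + 244) - (-17720 - 12665) = 299 - 1*(-30385) = 299 + 30385 = 30684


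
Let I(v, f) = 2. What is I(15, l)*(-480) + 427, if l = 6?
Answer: -533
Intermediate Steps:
I(15, l)*(-480) + 427 = 2*(-480) + 427 = -960 + 427 = -533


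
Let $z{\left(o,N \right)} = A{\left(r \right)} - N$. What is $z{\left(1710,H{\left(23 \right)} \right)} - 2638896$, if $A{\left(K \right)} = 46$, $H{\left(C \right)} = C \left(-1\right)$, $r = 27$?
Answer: $-2638827$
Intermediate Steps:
$H{\left(C \right)} = - C$
$z{\left(o,N \right)} = 46 - N$
$z{\left(1710,H{\left(23 \right)} \right)} - 2638896 = \left(46 - \left(-1\right) 23\right) - 2638896 = \left(46 - -23\right) - 2638896 = \left(46 + 23\right) - 2638896 = 69 - 2638896 = -2638827$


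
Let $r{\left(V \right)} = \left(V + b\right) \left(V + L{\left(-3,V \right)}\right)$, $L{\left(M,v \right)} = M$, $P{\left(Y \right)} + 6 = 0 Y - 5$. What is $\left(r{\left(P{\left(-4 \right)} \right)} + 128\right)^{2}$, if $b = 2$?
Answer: $64516$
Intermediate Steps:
$P{\left(Y \right)} = -11$ ($P{\left(Y \right)} = -6 - \left(5 + 0 Y\right) = -6 + \left(0 - 5\right) = -6 - 5 = -11$)
$r{\left(V \right)} = \left(-3 + V\right) \left(2 + V\right)$ ($r{\left(V \right)} = \left(V + 2\right) \left(V - 3\right) = \left(2 + V\right) \left(-3 + V\right) = \left(-3 + V\right) \left(2 + V\right)$)
$\left(r{\left(P{\left(-4 \right)} \right)} + 128\right)^{2} = \left(\left(-6 + \left(-11\right)^{2} - -11\right) + 128\right)^{2} = \left(\left(-6 + 121 + 11\right) + 128\right)^{2} = \left(126 + 128\right)^{2} = 254^{2} = 64516$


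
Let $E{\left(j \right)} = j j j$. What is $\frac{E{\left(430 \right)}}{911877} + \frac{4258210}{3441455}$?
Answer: $\frac{55500545289034}{627636732207} \approx 88.428$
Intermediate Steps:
$E{\left(j \right)} = j^{3}$ ($E{\left(j \right)} = j^{2} j = j^{3}$)
$\frac{E{\left(430 \right)}}{911877} + \frac{4258210}{3441455} = \frac{430^{3}}{911877} + \frac{4258210}{3441455} = 79507000 \cdot \frac{1}{911877} + 4258210 \cdot \frac{1}{3441455} = \frac{79507000}{911877} + \frac{851642}{688291} = \frac{55500545289034}{627636732207}$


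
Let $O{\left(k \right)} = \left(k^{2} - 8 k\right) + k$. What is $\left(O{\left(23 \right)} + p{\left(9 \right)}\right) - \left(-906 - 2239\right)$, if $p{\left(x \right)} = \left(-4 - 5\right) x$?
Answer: $3432$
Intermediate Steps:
$p{\left(x \right)} = - 9 x$
$O{\left(k \right)} = k^{2} - 7 k$
$\left(O{\left(23 \right)} + p{\left(9 \right)}\right) - \left(-906 - 2239\right) = \left(23 \left(-7 + 23\right) - 81\right) - \left(-906 - 2239\right) = \left(23 \cdot 16 - 81\right) - \left(-906 - 2239\right) = \left(368 - 81\right) - -3145 = 287 + 3145 = 3432$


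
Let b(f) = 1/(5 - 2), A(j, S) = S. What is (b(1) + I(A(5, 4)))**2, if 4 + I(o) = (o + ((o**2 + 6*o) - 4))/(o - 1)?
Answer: 841/9 ≈ 93.444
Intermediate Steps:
I(o) = -4 + (-4 + o**2 + 7*o)/(-1 + o) (I(o) = -4 + (o + ((o**2 + 6*o) - 4))/(o - 1) = -4 + (o + (-4 + o**2 + 6*o))/(-1 + o) = -4 + (-4 + o**2 + 7*o)/(-1 + o))
b(f) = 1/3
(b(1) + I(A(5, 4)))**2 = (1/3 + 4*(3 + 4)/(-1 + 4))**2 = (1/3 + 4*7/3)**2 = (1/3 + 4*(1/3)*7)**2 = (1/3 + 28/3)**2 = (29/3)**2 = 841/9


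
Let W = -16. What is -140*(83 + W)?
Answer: -9380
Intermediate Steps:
-140*(83 + W) = -140*(83 - 16) = -140*67 = -9380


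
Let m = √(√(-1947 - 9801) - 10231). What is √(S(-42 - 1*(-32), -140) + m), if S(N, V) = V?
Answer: √(-140 + √(-10231 + 2*I*√2937)) ≈ 4.0509 + 12.485*I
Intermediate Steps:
m = √(-10231 + 2*I*√2937) (m = √(√(-11748) - 10231) = √(2*I*√2937 - 10231) = √(-10231 + 2*I*√2937) ≈ 0.5358 + 101.15*I)
√(S(-42 - 1*(-32), -140) + m) = √(-140 + √(-10231 + 2*I*√2937))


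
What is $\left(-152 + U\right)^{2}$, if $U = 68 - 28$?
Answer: $12544$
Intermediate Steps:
$U = 40$
$\left(-152 + U\right)^{2} = \left(-152 + 40\right)^{2} = \left(-112\right)^{2} = 12544$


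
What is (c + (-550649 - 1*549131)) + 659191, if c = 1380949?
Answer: 940360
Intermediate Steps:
(c + (-550649 - 1*549131)) + 659191 = (1380949 + (-550649 - 1*549131)) + 659191 = (1380949 + (-550649 - 549131)) + 659191 = (1380949 - 1099780) + 659191 = 281169 + 659191 = 940360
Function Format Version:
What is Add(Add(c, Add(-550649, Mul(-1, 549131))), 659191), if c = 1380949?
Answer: 940360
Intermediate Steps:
Add(Add(c, Add(-550649, Mul(-1, 549131))), 659191) = Add(Add(1380949, Add(-550649, Mul(-1, 549131))), 659191) = Add(Add(1380949, Add(-550649, -549131)), 659191) = Add(Add(1380949, -1099780), 659191) = Add(281169, 659191) = 940360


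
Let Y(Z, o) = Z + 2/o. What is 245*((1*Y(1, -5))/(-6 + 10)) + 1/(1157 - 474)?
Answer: 100405/2732 ≈ 36.751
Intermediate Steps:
245*((1*Y(1, -5))/(-6 + 10)) + 1/(1157 - 474) = 245*((1*(1 + 2/(-5)))/(-6 + 10)) + 1/(1157 - 474) = 245*((1*(1 + 2*(-1/5)))/4) + 1/683 = 245*((1*(1 - 2/5))*(1/4)) + 1/683 = 245*((1*(3/5))*(1/4)) + 1/683 = 245*((3/5)*(1/4)) + 1/683 = 245*(3/20) + 1/683 = 147/4 + 1/683 = 100405/2732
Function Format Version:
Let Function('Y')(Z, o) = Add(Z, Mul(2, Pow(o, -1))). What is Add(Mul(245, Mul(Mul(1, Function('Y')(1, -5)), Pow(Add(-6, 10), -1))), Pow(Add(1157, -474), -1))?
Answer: Rational(100405, 2732) ≈ 36.751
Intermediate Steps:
Add(Mul(245, Mul(Mul(1, Function('Y')(1, -5)), Pow(Add(-6, 10), -1))), Pow(Add(1157, -474), -1)) = Add(Mul(245, Mul(Mul(1, Add(1, Mul(2, Pow(-5, -1)))), Pow(Add(-6, 10), -1))), Pow(Add(1157, -474), -1)) = Add(Mul(245, Mul(Mul(1, Add(1, Mul(2, Rational(-1, 5)))), Pow(4, -1))), Pow(683, -1)) = Add(Mul(245, Mul(Mul(1, Add(1, Rational(-2, 5))), Rational(1, 4))), Rational(1, 683)) = Add(Mul(245, Mul(Mul(1, Rational(3, 5)), Rational(1, 4))), Rational(1, 683)) = Add(Mul(245, Mul(Rational(3, 5), Rational(1, 4))), Rational(1, 683)) = Add(Mul(245, Rational(3, 20)), Rational(1, 683)) = Add(Rational(147, 4), Rational(1, 683)) = Rational(100405, 2732)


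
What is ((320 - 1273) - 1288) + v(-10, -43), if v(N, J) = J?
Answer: -2284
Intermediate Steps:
((320 - 1273) - 1288) + v(-10, -43) = ((320 - 1273) - 1288) - 43 = (-953 - 1288) - 43 = -2241 - 43 = -2284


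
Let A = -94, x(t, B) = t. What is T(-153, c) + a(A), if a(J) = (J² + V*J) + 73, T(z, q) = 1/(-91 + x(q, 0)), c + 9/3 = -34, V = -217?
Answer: 3751295/128 ≈ 29307.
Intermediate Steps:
c = -37 (c = -3 - 34 = -37)
T(z, q) = 1/(-91 + q)
a(J) = 73 + J² - 217*J (a(J) = (J² - 217*J) + 73 = 73 + J² - 217*J)
T(-153, c) + a(A) = 1/(-91 - 37) + (73 + (-94)² - 217*(-94)) = 1/(-128) + (73 + 8836 + 20398) = -1/128 + 29307 = 3751295/128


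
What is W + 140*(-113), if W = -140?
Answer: -15960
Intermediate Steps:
W + 140*(-113) = -140 + 140*(-113) = -140 - 15820 = -15960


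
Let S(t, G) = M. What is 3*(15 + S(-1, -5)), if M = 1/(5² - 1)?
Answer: 361/8 ≈ 45.125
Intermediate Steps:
M = 1/24 (M = 1/(25 - 1) = 1/24 ≈ 0.041667)
S(t, G) = 1/24
3*(15 + S(-1, -5)) = 3*(15 + 1/24) = 3*(361/24) = 361/8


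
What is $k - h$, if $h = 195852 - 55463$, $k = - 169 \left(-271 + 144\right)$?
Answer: $-118926$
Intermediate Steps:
$k = 21463$ ($k = \left(-169\right) \left(-127\right) = 21463$)
$h = 140389$
$k - h = 21463 - 140389 = -118926$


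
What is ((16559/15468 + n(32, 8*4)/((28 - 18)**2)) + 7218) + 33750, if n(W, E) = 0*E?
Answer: 633709583/15468 ≈ 40969.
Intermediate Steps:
n(W, E) = 0
((16559/15468 + n(32, 8*4)/((28 - 18)**2)) + 7218) + 33750 = ((16559/15468 + 0/((28 - 18)**2)) + 7218) + 33750 = ((16559*(1/15468) + 0/(10**2)) + 7218) + 33750 = ((16559/15468 + 0/100) + 7218) + 33750 = ((16559/15468 + 0*(1/100)) + 7218) + 33750 = ((16559/15468 + 0) + 7218) + 33750 = (16559/15468 + 7218) + 33750 = 111664583/15468 + 33750 = 633709583/15468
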